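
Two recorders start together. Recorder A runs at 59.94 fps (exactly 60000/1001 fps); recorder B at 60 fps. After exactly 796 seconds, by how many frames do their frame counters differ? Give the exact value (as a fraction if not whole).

A emits 60000/1001 × 796 = 47760000/1001 frames; B emits 60 × 796 = 47760.
Difference = 47760/1001 frames (≈ 47.7123); B is ahead of A.

47760/1001 frames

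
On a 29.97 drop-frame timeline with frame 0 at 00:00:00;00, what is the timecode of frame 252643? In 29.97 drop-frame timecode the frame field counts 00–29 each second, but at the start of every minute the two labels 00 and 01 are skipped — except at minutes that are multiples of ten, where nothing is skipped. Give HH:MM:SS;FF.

Each 10-minute DF block holds 10 × 60 × 30 − 9 × 2 = 17982 frames. 252643 ÷ 17982 → 14 full blocks, remainder 895.
Within the partial block the first minute is 1800 frames and each further minute 1798, so 0 further minute boundaries passed. Total skipped labels = 18 × 14 + 2 × 0 = 252.
Non-drop label index = 252643 + 252 = 252895; at 30 labels/s that is 02:20:29:25, i.e. DF 02:20:29;25.

02:20:29;25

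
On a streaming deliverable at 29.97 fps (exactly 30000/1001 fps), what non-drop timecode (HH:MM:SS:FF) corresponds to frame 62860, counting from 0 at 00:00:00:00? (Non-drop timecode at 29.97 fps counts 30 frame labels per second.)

62860 ÷ 30 = 2095 full seconds, remainder 10 frames.
2095 s = 0 h 34 min 55 s.
Timecode: 00:34:55:10.

00:34:55:10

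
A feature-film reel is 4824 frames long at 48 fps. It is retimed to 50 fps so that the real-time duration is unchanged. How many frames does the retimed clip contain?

5025 frames

Target frames = source frames × (target rate / source rate) = 4824 × (50)/(48) = 4824 × 25/24 = 5025.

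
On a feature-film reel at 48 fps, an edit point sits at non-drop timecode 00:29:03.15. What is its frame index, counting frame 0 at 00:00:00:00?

Total seconds to the label: (0 × 3600 + 29 × 60 + 3) = 1743.
Frame index = 1743 × 48 + 15 = 83679.

frame 83679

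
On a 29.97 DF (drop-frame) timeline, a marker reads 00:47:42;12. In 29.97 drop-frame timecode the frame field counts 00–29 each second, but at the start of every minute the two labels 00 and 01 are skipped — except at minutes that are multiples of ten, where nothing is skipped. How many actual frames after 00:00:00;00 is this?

85786

Complete 10-minute blocks: 4, each 17982 frames → 71928.
Remaining 7 whole minutes in the current block: 1800 + 6 × 1798 = 12588 frames.
Within the current minute: 42 × 30 + 12 − 2 = 1270 (labels ;00/;01 skipped at this minute). Total = 71928 + 12588 + 1270 = 85786.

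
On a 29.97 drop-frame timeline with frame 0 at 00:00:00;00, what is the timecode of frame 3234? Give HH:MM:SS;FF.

Each 10-minute DF block holds 10 × 60 × 30 − 9 × 2 = 17982 frames. 3234 ÷ 17982 → 0 full blocks, remainder 3234.
Within the partial block the first minute is 1800 frames and each further minute 1798, so 1 further minute boundary passed. Total skipped labels = 18 × 0 + 2 × 1 = 2.
Non-drop label index = 3234 + 2 = 3236; at 30 labels/s that is 00:01:47:26, i.e. DF 00:01:47;26.

00:01:47;26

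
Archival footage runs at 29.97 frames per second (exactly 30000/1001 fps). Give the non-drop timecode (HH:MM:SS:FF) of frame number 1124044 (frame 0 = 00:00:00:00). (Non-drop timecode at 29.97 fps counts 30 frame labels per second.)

1124044 ÷ 30 = 37468 full seconds, remainder 4 frames.
37468 s = 10 h 24 min 28 s.
Timecode: 10:24:28:04.

10:24:28:04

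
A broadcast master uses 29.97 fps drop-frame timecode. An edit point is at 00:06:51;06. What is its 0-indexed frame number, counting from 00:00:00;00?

12324

As if non-drop at 30 labels/s: (0 × 3600 + 6 × 60 + 51) × 30 + 6 = 12336.
Minute boundaries passed: 6; those not divisible by 10: 6 − 0 = 6; dropped labels = 2 × 6 = 12.
Actual frame index = 12336 − 12 = 12324.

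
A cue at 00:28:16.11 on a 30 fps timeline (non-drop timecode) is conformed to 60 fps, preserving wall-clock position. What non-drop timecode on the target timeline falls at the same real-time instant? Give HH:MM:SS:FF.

00:28:16:22

Source frame index: (0×3600 + 28×60 + 16) × 30 + 11 = 50891.
Real time: 50891 / (30) = 50891/30 s.
Target frame: (50891/30) × (60) = 101782.
At 60 labels/s: frame 101782 → 00:28:16:22.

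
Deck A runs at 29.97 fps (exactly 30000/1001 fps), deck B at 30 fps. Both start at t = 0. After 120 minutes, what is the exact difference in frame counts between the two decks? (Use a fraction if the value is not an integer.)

216000/1001 frames

120 min = 7200 s.
A emits 30000/1001 × 7200 = 216000000/1001 frames; B emits 30 × 7200 = 216000.
Difference = 216000/1001 frames (≈ 215.7842); B is ahead of A.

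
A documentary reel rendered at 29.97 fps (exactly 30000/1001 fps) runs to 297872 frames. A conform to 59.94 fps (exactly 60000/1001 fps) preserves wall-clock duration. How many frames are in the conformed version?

595744 frames

Frames at target rate = 297872 × (60000/1001) / (30000/1001) = 595744.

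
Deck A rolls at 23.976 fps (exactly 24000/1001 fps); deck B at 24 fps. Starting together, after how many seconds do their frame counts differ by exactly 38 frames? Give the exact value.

The gap grows by |24 − 24000/1001| = 24/1001 frames per second.
Time for a 38-frame gap: 38 ÷ (24/1001) = 19019/12 s.

19019/12 seconds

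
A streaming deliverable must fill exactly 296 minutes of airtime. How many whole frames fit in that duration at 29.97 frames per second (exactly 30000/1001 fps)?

296 min = 17760 s.
Frames = 17760 × 30000/1001 = 532800000/1001 ≈ 532267.7323.
Complete frames: 532267.

532267 frames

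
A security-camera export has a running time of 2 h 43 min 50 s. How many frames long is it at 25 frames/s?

245750 frames

2 h 43 min 50 s = 9830 s.
Frames = 9830 × 25 = 245750.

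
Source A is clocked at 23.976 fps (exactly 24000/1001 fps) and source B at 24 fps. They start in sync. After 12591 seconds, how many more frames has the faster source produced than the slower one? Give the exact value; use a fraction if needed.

A emits 24000/1001 × 12591 = 302184000/1001 frames; B emits 24 × 12591 = 302184.
Difference = 302184/1001 frames (≈ 301.8821); B is ahead of A.

302184/1001 frames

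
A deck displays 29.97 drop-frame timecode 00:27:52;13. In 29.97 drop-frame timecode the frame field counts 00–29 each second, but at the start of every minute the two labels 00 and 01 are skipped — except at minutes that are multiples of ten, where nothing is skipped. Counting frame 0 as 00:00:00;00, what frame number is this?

Complete 10-minute blocks: 2, each 17982 frames → 35964.
Remaining 7 whole minutes in the current block: 1800 + 6 × 1798 = 12588 frames.
Within the current minute: 52 × 30 + 13 − 2 = 1571 (labels ;00/;01 skipped at this minute). Total = 35964 + 12588 + 1571 = 50123.

50123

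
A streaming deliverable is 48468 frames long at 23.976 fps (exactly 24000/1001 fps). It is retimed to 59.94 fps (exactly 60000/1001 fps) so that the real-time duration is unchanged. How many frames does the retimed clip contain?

121170 frames

Target frames = source frames × (target rate / source rate) = 48468 × (60000/1001)/(24000/1001) = 48468 × 5/2 = 121170.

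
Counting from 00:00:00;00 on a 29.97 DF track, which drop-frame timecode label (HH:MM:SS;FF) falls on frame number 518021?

Each 10-minute DF block holds 10 × 60 × 30 − 9 × 2 = 17982 frames. 518021 ÷ 17982 → 28 full blocks, remainder 14525.
Within the partial block the first minute is 1800 frames and each further minute 1798, so 8 further minute boundaries passed. Total skipped labels = 18 × 28 + 2 × 8 = 520.
Non-drop label index = 518021 + 520 = 518541; at 30 labels/s that is 04:48:04:21, i.e. DF 04:48:04;21.

04:48:04;21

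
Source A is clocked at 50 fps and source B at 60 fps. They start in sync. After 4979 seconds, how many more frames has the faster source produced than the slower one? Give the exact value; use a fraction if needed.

A emits 50 × 4979 = 248950 frames; B emits 60 × 4979 = 298740.
Difference = 49790 frames; B is ahead of A.

49790 frames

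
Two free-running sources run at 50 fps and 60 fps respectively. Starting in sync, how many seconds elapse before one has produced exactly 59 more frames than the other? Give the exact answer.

The gap grows by |60 − 50| = 10 frames per second.
Time for a 59-frame gap: 59 ÷ (10) = 5.9 s.

5.9 seconds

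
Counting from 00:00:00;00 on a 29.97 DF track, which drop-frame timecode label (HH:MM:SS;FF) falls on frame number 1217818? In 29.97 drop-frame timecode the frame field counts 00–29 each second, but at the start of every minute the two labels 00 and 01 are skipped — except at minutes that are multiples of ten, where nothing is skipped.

Each 10-minute DF block holds 10 × 60 × 30 − 9 × 2 = 17982 frames. 1217818 ÷ 17982 → 67 full blocks, remainder 13024.
Within the partial block the first minute is 1800 frames and each further minute 1798, so 7 further minute boundaries passed. Total skipped labels = 18 × 67 + 2 × 7 = 1220.
Non-drop label index = 1217818 + 1220 = 1219038; at 30 labels/s that is 11:17:14:18, i.e. DF 11:17:14;18.

11:17:14;18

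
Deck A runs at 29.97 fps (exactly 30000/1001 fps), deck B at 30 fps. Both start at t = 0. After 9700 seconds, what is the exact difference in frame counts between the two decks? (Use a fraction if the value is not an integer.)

291000/1001 frames

A emits 30000/1001 × 9700 = 291000000/1001 frames; B emits 30 × 9700 = 291000.
Difference = 291000/1001 frames (≈ 290.7093); B is ahead of A.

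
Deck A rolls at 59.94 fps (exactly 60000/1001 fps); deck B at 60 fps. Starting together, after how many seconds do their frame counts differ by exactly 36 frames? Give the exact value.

600.6 seconds

The gap grows by |60 − 60000/1001| = 60/1001 frames per second.
Time for a 36-frame gap: 36 ÷ (60/1001) = 600.6 s.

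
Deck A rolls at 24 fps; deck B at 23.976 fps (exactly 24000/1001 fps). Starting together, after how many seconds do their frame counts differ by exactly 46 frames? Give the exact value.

The gap grows by |24000/1001 − 24| = 24/1001 frames per second.
Time for a 46-frame gap: 46 ÷ (24/1001) = 23023/12 s.

23023/12 seconds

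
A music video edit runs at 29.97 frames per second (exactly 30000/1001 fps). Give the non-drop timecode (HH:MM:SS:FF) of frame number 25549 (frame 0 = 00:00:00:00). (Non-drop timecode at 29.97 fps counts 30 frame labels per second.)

00:14:11:19

25549 ÷ 30 = 851 full seconds, remainder 19 frames.
851 s = 0 h 14 min 11 s.
Timecode: 00:14:11:19.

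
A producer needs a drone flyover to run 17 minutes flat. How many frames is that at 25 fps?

17 min = 1020 s.
Frames = 1020 × 25 = 25500.

25500 frames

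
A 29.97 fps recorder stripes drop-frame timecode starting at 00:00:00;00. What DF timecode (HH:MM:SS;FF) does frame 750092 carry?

06:57:08;04

Ten DF minutes hold 17982 frames, so frame 750092 lies in block 41 (frames 737262–755243) with 12830 frames into that block.
The block's first minute is 1800 frames and the rest 1798 each; 12830 frames reaches minute 7, so 41 × 18 + 7 × 2 = 752 labels have been skipped so far.
Adding those back, label number 750092 + 752 = 750844 at 30 labels/s is 25028 s + 4 f = 6 h 57 min 8 s frame 4, i.e. 06:57:08;04.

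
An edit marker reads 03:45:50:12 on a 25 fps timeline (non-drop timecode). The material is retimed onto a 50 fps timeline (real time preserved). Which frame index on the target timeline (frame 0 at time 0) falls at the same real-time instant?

Source frame index: (3×3600 + 45×60 + 50) × 25 + 12 = 338762.
Real time: 338762 / (25) = 338762/25 s.
Target frame: (338762/25) × (50) = 677524.

frame 677524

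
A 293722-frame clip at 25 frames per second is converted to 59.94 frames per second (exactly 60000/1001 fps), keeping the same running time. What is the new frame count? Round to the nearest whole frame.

Frames at target rate = 293722 × (60000/1001) / (25) = 4929600/7 ≈ 704228.571.
Nearest whole frame: 704229.

704229 frames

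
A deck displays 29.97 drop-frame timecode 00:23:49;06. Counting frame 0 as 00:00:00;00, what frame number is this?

42834

As if non-drop at 30 labels/s: (0 × 3600 + 23 × 60 + 49) × 30 + 6 = 42876.
Minute boundaries passed: 23; those not divisible by 10: 23 − 2 = 21; dropped labels = 2 × 21 = 42.
Actual frame index = 42876 − 42 = 42834.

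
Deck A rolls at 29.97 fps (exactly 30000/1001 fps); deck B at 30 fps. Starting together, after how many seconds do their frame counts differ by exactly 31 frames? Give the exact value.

31031/30 seconds

The gap grows by |30 − 30000/1001| = 30/1001 frames per second.
Time for a 31-frame gap: 31 ÷ (30/1001) = 31031/30 s.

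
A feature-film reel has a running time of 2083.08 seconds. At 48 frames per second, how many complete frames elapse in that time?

99987 frames

Frames = 2083.08 × 48 = 2499696/25 ≈ 99987.8400.
Complete frames: 99987.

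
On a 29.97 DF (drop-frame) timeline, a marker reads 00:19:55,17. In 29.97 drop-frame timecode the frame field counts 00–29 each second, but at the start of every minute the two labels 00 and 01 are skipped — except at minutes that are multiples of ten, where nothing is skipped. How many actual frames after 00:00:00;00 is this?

Complete 10-minute blocks: 1, each 17982 frames → 17982.
Remaining 9 whole minutes in the current block: 1800 + 8 × 1798 = 16184 frames.
Within the current minute: 55 × 30 + 17 − 2 = 1665 (labels ;00/;01 skipped at this minute). Total = 17982 + 16184 + 1665 = 35831.

35831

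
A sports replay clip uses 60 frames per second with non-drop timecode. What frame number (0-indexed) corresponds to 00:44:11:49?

159109

Total seconds to the label: (0 × 3600 + 44 × 60 + 11) = 2651.
Frame index = 2651 × 60 + 49 = 159109.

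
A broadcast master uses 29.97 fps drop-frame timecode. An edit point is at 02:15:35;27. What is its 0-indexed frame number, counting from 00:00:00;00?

243833

Complete 10-minute blocks: 13, each 17982 frames → 233766.
Remaining 5 whole minutes in the current block: 1800 + 4 × 1798 = 8992 frames.
Within the current minute: 35 × 30 + 27 − 2 = 1075 (labels ;00/;01 skipped at this minute). Total = 233766 + 8992 + 1075 = 243833.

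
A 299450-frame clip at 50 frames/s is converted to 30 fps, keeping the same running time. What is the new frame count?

179670 frames

Target frames = source frames × (target rate / source rate) = 299450 × (30)/(50) = 299450 × 3/5 = 179670.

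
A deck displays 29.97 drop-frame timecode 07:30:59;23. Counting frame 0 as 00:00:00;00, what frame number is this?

As if non-drop at 30 labels/s: (7 × 3600 + 30 × 60 + 59) × 30 + 23 = 811793.
Minute boundaries passed: 450; those not divisible by 10: 450 − 45 = 405; dropped labels = 2 × 405 = 810.
Actual frame index = 811793 − 810 = 810983.

810983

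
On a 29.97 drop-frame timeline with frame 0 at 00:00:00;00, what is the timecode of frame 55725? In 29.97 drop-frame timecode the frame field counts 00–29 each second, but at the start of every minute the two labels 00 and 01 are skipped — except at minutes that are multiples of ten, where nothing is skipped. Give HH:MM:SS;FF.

Each 10-minute DF block holds 10 × 60 × 30 − 9 × 2 = 17982 frames. 55725 ÷ 17982 → 3 full blocks, remainder 1779.
Within the partial block the first minute is 1800 frames and each further minute 1798, so 0 further minute boundaries passed. Total skipped labels = 18 × 3 + 2 × 0 = 54.
Non-drop label index = 55725 + 54 = 55779; at 30 labels/s that is 00:30:59:09, i.e. DF 00:30:59;09.

00:30:59;09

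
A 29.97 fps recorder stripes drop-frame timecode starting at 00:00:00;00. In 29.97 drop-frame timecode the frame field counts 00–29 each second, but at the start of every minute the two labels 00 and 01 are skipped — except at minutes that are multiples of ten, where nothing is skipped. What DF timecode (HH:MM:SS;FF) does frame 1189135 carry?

Ten DF minutes hold 17982 frames, so frame 1189135 lies in block 66 (frames 1186812–1204793) with 2323 frames into that block.
The block's first minute is 1800 frames and the rest 1798 each; 2323 frames reaches minute 1, so 66 × 18 + 1 × 2 = 1190 labels have been skipped so far.
Adding those back, label number 1189135 + 1190 = 1190325 at 30 labels/s is 39677 s + 15 f = 11 h 1 min 17 s frame 15, i.e. 11:01:17;15.

11:01:17;15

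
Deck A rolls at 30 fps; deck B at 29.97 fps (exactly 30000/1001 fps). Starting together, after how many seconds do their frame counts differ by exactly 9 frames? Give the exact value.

300.3 seconds

The gap grows by |30000/1001 − 30| = 30/1001 frames per second.
Time for a 9-frame gap: 9 ÷ (30/1001) = 300.3 s.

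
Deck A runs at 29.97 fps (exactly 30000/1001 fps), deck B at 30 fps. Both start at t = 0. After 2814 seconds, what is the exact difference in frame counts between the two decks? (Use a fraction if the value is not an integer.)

A emits 30000/1001 × 2814 = 12060000/143 frames; B emits 30 × 2814 = 84420.
Difference = 12060/143 frames (≈ 84.3357); B is ahead of A.

12060/143 frames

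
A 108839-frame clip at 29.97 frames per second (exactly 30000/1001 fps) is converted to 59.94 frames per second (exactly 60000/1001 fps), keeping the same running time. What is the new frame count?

217678 frames

Target frames = source frames × (target rate / source rate) = 108839 × (60000/1001)/(30000/1001) = 108839 × 2 = 217678.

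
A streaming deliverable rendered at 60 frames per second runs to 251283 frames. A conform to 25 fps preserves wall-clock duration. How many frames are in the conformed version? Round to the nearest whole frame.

Frames at target rate = 251283 × (25) / (60) = 418805/4 ≈ 104701.250.
Nearest whole frame: 104701.

104701 frames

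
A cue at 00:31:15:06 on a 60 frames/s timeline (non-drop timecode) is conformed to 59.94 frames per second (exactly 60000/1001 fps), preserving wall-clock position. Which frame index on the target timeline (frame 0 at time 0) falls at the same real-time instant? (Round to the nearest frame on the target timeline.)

frame 112394

Source frame index: (0×3600 + 31×60 + 15) × 60 + 6 = 112506.
Real time: 112506 / (60) = 18751/10 s.
Target frame: (18751/10) × (60000/1001) = 112506000/1001 ≈ 112393.606 → 112394.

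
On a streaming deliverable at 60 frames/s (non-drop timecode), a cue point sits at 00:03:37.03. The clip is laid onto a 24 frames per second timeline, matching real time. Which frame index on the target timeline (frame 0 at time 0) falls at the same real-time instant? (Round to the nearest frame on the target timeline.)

frame 5209

Source frame index: (0×3600 + 3×60 + 37) × 60 + 3 = 13023.
Real time: 13023 / (60) = 4341/20 s.
Target frame: (4341/20) × (24) = 26046/5 ≈ 5209.200 → 5209.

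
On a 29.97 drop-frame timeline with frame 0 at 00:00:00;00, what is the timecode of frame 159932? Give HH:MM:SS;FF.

01:28:56;12

Ten DF minutes hold 17982 frames, so frame 159932 lies in block 8 (frames 143856–161837) with 16076 frames into that block.
The block's first minute is 1800 frames and the rest 1798 each; 16076 frames reaches minute 8, so 8 × 18 + 8 × 2 = 160 labels have been skipped so far.
Adding those back, label number 159932 + 160 = 160092 at 30 labels/s is 5336 s + 12 f = 1 h 28 min 56 s frame 12, i.e. 01:28:56;12.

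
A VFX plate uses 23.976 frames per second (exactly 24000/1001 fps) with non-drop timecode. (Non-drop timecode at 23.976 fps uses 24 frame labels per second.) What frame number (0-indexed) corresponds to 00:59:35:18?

85818

Total seconds to the label: (0 × 3600 + 59 × 60 + 35) = 3575.
Frame index = 3575 × 24 + 18 = 85818.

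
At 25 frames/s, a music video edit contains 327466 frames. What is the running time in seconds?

Running time = 327466 / (25) = 13098.64 s.

13098.64 seconds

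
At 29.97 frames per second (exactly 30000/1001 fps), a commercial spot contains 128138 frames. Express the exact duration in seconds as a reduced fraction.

64133069/15000 seconds

Running time = 128138 ÷ (30000/1001) = 128138 × 1001/30000 = 64133069/15000 s.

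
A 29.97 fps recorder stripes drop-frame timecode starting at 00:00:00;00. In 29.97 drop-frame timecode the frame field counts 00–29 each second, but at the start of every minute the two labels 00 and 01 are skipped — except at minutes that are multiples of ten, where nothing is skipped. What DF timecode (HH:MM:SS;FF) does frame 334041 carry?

03:05:45;25

Ten DF minutes hold 17982 frames, so frame 334041 lies in block 18 (frames 323676–341657) with 10365 frames into that block.
The block's first minute is 1800 frames and the rest 1798 each; 10365 frames reaches minute 5, so 18 × 18 + 5 × 2 = 334 labels have been skipped so far.
Adding those back, label number 334041 + 334 = 334375 at 30 labels/s is 11145 s + 25 f = 3 h 5 min 45 s frame 25, i.e. 03:05:45;25.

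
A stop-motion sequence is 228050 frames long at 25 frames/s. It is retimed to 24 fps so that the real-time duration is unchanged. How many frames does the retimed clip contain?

Target frames = source frames × (target rate / source rate) = 228050 × (24)/(25) = 228050 × 24/25 = 218928.

218928 frames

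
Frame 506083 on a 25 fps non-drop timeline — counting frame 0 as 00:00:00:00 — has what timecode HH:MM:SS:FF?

506083 ÷ 25 = 20243 full seconds, remainder 8 frames.
20243 s = 5 h 37 min 23 s.
Timecode: 05:37:23:08.

05:37:23:08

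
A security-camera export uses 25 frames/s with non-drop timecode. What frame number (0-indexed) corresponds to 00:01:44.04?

2604

Total seconds to the label: (0 × 3600 + 1 × 60 + 44) = 104.
Frame index = 104 × 25 + 4 = 2604.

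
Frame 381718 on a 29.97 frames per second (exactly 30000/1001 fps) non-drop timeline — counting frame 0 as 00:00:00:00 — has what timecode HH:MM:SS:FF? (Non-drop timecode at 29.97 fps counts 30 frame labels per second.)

03:32:03:28

381718 ÷ 30 = 12723 full seconds, remainder 28 frames.
12723 s = 3 h 32 min 3 s.
Timecode: 03:32:03:28.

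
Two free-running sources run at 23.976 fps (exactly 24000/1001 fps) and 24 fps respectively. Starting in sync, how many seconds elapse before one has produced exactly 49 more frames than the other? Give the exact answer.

The gap grows by |24 − 24000/1001| = 24/1001 frames per second.
Time for a 49-frame gap: 49 ÷ (24/1001) = 49049/24 s.

49049/24 seconds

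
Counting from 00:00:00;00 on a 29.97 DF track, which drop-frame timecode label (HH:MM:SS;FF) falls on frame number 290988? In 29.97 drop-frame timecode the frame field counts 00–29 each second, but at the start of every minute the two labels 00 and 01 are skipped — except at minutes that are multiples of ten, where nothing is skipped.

Ten DF minutes hold 17982 frames, so frame 290988 lies in block 16 (frames 287712–305693) with 3276 frames into that block.
The block's first minute is 1800 frames and the rest 1798 each; 3276 frames reaches minute 1, so 16 × 18 + 1 × 2 = 290 labels have been skipped so far.
Adding those back, label number 290988 + 290 = 291278 at 30 labels/s is 9709 s + 8 f = 2 h 41 min 49 s frame 8, i.e. 02:41:49;08.

02:41:49;08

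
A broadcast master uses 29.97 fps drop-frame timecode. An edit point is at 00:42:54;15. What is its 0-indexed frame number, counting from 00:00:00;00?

As if non-drop at 30 labels/s: (0 × 3600 + 42 × 60 + 54) × 30 + 15 = 77235.
Minute boundaries passed: 42; those not divisible by 10: 42 − 4 = 38; dropped labels = 2 × 38 = 76.
Actual frame index = 77235 − 76 = 77159.

77159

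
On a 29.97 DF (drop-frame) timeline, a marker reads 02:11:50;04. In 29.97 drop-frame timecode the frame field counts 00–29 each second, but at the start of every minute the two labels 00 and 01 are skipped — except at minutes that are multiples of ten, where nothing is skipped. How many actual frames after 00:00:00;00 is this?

As if non-drop at 30 labels/s: (2 × 3600 + 11 × 60 + 50) × 30 + 4 = 237304.
Minute boundaries passed: 131; those not divisible by 10: 131 − 13 = 118; dropped labels = 2 × 118 = 236.
Actual frame index = 237304 − 236 = 237068.

237068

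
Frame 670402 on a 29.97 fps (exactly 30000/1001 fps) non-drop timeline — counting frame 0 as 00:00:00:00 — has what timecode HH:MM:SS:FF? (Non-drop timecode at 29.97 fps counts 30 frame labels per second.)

06:12:26:22

670402 ÷ 30 = 22346 full seconds, remainder 22 frames.
22346 s = 6 h 12 min 26 s.
Timecode: 06:12:26:22.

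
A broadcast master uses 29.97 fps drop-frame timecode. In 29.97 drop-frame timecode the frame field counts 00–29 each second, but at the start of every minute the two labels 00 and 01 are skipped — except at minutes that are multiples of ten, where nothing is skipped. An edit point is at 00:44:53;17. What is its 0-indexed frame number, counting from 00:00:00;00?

As if non-drop at 30 labels/s: (0 × 3600 + 44 × 60 + 53) × 30 + 17 = 80807.
Minute boundaries passed: 44; those not divisible by 10: 44 − 4 = 40; dropped labels = 2 × 40 = 80.
Actual frame index = 80807 − 80 = 80727.

80727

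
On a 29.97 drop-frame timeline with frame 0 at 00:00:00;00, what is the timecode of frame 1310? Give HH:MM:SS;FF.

Each 10-minute DF block holds 10 × 60 × 30 − 9 × 2 = 17982 frames. 1310 ÷ 17982 → 0 full blocks, remainder 1310.
Within the partial block the first minute is 1800 frames and each further minute 1798, so 0 further minute boundaries passed. Total skipped labels = 18 × 0 + 2 × 0 = 0.
Non-drop label index = 1310 + 0 = 1310; at 30 labels/s that is 00:00:43:20, i.e. DF 00:00:43;20.

00:00:43;20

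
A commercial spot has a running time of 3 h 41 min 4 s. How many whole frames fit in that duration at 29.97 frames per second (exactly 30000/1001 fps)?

3 h 41 min 4 s = 13264 s.
Frames = 13264 × 30000/1001 = 397920000/1001 ≈ 397522.4775.
Complete frames: 397522.

397522 frames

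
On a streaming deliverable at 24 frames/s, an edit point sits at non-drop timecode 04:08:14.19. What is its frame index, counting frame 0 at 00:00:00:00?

frame 357475

Total seconds to the label: (4 × 3600 + 8 × 60 + 14) = 14894.
Frame index = 14894 × 24 + 19 = 357475.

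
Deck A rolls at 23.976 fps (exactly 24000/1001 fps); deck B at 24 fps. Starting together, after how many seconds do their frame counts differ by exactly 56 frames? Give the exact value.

7007/3 seconds

The gap grows by |24 − 24000/1001| = 24/1001 frames per second.
Time for a 56-frame gap: 56 ÷ (24/1001) = 7007/3 s.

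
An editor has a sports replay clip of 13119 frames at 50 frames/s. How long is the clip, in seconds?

Running time = 13119 / (50) = 262.38 s.

262.38 seconds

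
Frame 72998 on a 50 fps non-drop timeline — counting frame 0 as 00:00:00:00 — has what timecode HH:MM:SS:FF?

00:24:19:48

72998 ÷ 50 = 1459 full seconds, remainder 48 frames.
1459 s = 0 h 24 min 19 s.
Timecode: 00:24:19:48.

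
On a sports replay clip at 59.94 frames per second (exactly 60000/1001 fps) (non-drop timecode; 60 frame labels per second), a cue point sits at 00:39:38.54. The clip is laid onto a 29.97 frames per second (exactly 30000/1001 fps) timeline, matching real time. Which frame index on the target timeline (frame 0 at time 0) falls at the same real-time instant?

frame 71367

Source frame index: (0×3600 + 39×60 + 38) × 60 + 54 = 142734.
Real time: 142734 / (60000/1001) = 23812789/10000 s.
Target frame: (23812789/10000) × (30000/1001) = 71367.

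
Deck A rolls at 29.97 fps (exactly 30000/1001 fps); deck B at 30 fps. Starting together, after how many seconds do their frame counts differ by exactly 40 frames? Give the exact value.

The gap grows by |30 − 30000/1001| = 30/1001 frames per second.
Time for a 40-frame gap: 40 ÷ (30/1001) = 4004/3 s.

4004/3 seconds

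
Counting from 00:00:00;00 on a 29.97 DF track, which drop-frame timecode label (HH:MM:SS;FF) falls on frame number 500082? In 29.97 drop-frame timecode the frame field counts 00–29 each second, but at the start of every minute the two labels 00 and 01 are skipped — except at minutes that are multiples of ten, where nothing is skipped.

04:38:06;04

Each 10-minute DF block holds 10 × 60 × 30 − 9 × 2 = 17982 frames. 500082 ÷ 17982 → 27 full blocks, remainder 14568.
Within the partial block the first minute is 1800 frames and each further minute 1798, so 8 further minute boundaries passed. Total skipped labels = 18 × 27 + 2 × 8 = 502.
Non-drop label index = 500082 + 502 = 500584; at 30 labels/s that is 04:38:06:04, i.e. DF 04:38:06;04.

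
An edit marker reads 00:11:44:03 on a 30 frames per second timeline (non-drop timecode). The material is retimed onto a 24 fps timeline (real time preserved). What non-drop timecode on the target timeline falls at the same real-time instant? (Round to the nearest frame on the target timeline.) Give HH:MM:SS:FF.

Source frame index: (0×3600 + 11×60 + 44) × 30 + 3 = 21123.
Real time: 21123 / (30) = 7041/10 s.
Target frame: (7041/10) × (24) = 84492/5 ≈ 16898.400 → 16898.
At 24 labels/s: frame 16898 → 00:11:44:02.

00:11:44:02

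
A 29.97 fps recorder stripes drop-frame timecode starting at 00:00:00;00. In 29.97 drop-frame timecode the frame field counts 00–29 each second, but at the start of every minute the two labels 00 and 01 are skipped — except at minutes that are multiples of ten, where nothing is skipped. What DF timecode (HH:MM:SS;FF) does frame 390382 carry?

Each 10-minute DF block holds 10 × 60 × 30 − 9 × 2 = 17982 frames. 390382 ÷ 17982 → 21 full blocks, remainder 12760.
Within the partial block the first minute is 1800 frames and each further minute 1798, so 7 further minute boundaries passed. Total skipped labels = 18 × 21 + 2 × 7 = 392.
Non-drop label index = 390382 + 392 = 390774; at 30 labels/s that is 03:37:05:24, i.e. DF 03:37:05;24.

03:37:05;24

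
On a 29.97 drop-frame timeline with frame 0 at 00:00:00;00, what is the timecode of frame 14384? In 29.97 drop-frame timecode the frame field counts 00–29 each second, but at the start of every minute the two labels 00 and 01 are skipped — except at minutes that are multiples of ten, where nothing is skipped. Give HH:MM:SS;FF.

00:07:59;28

Ten DF minutes hold 17982 frames, so frame 14384 lies in block 0 (frames 0–17981) with 14384 frames into that block.
The block's first minute is 1800 frames and the rest 1798 each; 14384 frames reaches minute 7, so 0 × 18 + 7 × 2 = 14 labels have been skipped so far.
Adding those back, label number 14384 + 14 = 14398 at 30 labels/s is 479 s + 28 f = 0 h 7 min 59 s frame 28, i.e. 00:07:59;28.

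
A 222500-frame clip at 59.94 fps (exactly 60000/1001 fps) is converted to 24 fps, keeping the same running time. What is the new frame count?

Target frames = source frames × (target rate / source rate) = 222500 × (24)/(60000/1001) = 222500 × 1001/2500 = 89089.

89089 frames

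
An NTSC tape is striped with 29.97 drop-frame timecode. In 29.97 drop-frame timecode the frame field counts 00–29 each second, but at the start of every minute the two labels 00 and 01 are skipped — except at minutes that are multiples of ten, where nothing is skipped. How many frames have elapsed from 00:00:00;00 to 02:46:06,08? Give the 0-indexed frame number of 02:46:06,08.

298688

As if non-drop at 30 labels/s: (2 × 3600 + 46 × 60 + 6) × 30 + 8 = 298988.
Minute boundaries passed: 166; those not divisible by 10: 166 − 16 = 150; dropped labels = 2 × 150 = 300.
Actual frame index = 298988 − 300 = 298688.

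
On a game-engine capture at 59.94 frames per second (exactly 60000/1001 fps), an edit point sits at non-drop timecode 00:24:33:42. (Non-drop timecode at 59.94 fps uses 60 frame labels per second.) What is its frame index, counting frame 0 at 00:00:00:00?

Total seconds to the label: (0 × 3600 + 24 × 60 + 33) = 1473.
Frame index = 1473 × 60 + 42 = 88422.

frame 88422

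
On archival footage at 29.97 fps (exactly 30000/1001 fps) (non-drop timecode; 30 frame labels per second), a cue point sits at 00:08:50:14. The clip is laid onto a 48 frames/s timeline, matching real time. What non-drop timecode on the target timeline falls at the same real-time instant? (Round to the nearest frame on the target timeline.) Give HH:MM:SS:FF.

00:08:51:00

Source frame index: (0×3600 + 8×60 + 50) × 30 + 14 = 15914.
Real time: 15914 / (30000/1001) = 7964957/15000 s.
Target frame: (7964957/15000) × (48) = 15929914/625 ≈ 25487.862 → 25488.
At 48 labels/s: frame 25488 → 00:08:51:00.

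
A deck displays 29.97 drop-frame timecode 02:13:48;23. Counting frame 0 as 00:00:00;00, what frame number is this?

Complete 10-minute blocks: 13, each 17982 frames → 233766.
Remaining 3 whole minutes in the current block: 1800 + 2 × 1798 = 5396 frames.
Within the current minute: 48 × 30 + 23 − 2 = 1461 (labels ;00/;01 skipped at this minute). Total = 233766 + 5396 + 1461 = 240623.

240623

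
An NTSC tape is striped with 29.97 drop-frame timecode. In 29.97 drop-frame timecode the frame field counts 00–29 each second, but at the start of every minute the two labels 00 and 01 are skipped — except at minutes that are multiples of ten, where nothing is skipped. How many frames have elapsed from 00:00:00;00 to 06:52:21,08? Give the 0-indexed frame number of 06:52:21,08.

741496

As if non-drop at 30 labels/s: (6 × 3600 + 52 × 60 + 21) × 30 + 8 = 742238.
Minute boundaries passed: 412; those not divisible by 10: 412 − 41 = 371; dropped labels = 2 × 371 = 742.
Actual frame index = 742238 − 742 = 741496.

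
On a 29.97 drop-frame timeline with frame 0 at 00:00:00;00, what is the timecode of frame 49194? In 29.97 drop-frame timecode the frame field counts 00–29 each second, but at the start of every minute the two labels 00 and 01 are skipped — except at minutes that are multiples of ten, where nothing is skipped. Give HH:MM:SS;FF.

Ten DF minutes hold 17982 frames, so frame 49194 lies in block 2 (frames 35964–53945) with 13230 frames into that block.
The block's first minute is 1800 frames and the rest 1798 each; 13230 frames reaches minute 7, so 2 × 18 + 7 × 2 = 50 labels have been skipped so far.
Adding those back, label number 49194 + 50 = 49244 at 30 labels/s is 1641 s + 14 f = 0 h 27 min 21 s frame 14, i.e. 00:27:21;14.

00:27:21;14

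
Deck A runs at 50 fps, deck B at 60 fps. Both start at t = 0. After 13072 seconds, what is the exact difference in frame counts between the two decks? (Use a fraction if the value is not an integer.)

130720 frames

A emits 50 × 13072 = 653600 frames; B emits 60 × 13072 = 784320.
Difference = 130720 frames; B is ahead of A.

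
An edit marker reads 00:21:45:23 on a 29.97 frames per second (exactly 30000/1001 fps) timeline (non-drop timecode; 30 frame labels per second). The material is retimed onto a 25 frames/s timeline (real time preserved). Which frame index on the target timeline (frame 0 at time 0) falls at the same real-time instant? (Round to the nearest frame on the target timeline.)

frame 32677

Source frame index: (0×3600 + 21×60 + 45) × 30 + 23 = 39173.
Real time: 39173 / (30000/1001) = 39212173/30000 s.
Target frame: (39212173/30000) × (25) = 39212173/1200 ≈ 32676.811 → 32677.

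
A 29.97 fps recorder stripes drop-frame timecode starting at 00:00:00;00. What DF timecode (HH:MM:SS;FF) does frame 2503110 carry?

Each 10-minute DF block holds 10 × 60 × 30 − 9 × 2 = 17982 frames. 2503110 ÷ 17982 → 139 full blocks, remainder 3612.
Within the partial block the first minute is 1800 frames and each further minute 1798, so 2 further minute boundaries passed. Total skipped labels = 18 × 139 + 2 × 2 = 2506.
Non-drop label index = 2503110 + 2506 = 2505616; at 30 labels/s that is 23:12:00:16, i.e. DF 23:12:00;16.

23:12:00;16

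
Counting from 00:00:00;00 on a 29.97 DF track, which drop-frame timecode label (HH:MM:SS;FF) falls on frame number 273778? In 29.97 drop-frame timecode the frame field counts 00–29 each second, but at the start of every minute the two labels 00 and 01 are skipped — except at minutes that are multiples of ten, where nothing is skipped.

Each 10-minute DF block holds 10 × 60 × 30 − 9 × 2 = 17982 frames. 273778 ÷ 17982 → 15 full blocks, remainder 4048.
Within the partial block the first minute is 1800 frames and each further minute 1798, so 2 further minute boundaries passed. Total skipped labels = 18 × 15 + 2 × 2 = 274.
Non-drop label index = 273778 + 274 = 274052; at 30 labels/s that is 02:32:15:02, i.e. DF 02:32:15;02.

02:32:15;02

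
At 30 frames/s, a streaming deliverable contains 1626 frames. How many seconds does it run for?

Running time = 1626 / (30) = 54.2 s.

54.2 seconds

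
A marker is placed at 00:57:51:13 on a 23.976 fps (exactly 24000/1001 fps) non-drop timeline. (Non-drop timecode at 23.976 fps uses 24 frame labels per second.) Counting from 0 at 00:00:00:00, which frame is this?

Total seconds to the label: (0 × 3600 + 57 × 60 + 51) = 3471.
Frame index = 3471 × 24 + 13 = 83317.

frame 83317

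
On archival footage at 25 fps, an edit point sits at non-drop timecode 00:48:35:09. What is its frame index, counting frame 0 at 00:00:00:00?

frame 72884

Total seconds to the label: (0 × 3600 + 48 × 60 + 35) = 2915.
Frame index = 2915 × 25 + 9 = 72884.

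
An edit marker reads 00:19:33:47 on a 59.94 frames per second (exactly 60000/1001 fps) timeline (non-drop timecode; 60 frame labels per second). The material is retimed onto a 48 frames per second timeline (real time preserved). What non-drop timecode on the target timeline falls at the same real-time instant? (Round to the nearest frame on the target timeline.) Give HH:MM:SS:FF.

00:19:34:46

Source frame index: (0×3600 + 19×60 + 33) × 60 + 47 = 70427.
Real time: 70427 / (60000/1001) = 70497427/60000 s.
Target frame: (70497427/60000) × (48) = 70497427/1250 ≈ 56397.942 → 56398.
At 48 labels/s: frame 56398 → 00:19:34:46.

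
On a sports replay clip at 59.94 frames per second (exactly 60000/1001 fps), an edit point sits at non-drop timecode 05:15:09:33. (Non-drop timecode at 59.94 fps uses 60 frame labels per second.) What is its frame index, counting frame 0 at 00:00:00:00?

Total seconds to the label: (5 × 3600 + 15 × 60 + 9) = 18909.
Frame index = 18909 × 60 + 33 = 1134573.

1134573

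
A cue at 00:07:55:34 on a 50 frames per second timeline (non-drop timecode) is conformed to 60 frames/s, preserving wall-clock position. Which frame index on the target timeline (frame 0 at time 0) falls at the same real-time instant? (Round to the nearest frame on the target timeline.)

frame 28541

Source frame index: (0×3600 + 7×60 + 55) × 50 + 34 = 23784.
Real time: 23784 / (50) = 11892/25 s.
Target frame: (11892/25) × (60) = 142704/5 ≈ 28540.800 → 28541.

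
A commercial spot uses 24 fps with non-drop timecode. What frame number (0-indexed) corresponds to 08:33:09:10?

738946

Total seconds to the label: (8 × 3600 + 33 × 60 + 9) = 30789.
Frame index = 30789 × 24 + 10 = 738946.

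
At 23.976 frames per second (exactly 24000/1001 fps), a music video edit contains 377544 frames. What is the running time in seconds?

15746.731 seconds

Running time = 377544 / (24000/1001) = 15746.731 s.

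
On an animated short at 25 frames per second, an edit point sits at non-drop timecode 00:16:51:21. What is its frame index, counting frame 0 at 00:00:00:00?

Total seconds to the label: (0 × 3600 + 16 × 60 + 51) = 1011.
Frame index = 1011 × 25 + 21 = 25296.

25296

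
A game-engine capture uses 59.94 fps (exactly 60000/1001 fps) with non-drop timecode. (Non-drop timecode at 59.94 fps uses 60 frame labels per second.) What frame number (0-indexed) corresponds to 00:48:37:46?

Total seconds to the label: (0 × 3600 + 48 × 60 + 37) = 2917.
Frame index = 2917 × 60 + 46 = 175066.

175066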